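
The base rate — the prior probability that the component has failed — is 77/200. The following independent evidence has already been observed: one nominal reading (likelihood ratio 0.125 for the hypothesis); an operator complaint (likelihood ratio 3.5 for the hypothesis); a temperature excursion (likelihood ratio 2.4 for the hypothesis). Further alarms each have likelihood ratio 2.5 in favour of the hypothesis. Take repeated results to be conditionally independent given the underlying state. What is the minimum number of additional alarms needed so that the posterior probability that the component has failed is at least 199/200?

Prior odds = 0.385/0.615 = 77/123.
Combined Bayes factor of the evidence already in hand = 0.125 × 3.5 × 2.4 = 1.05.
Odds after that evidence = (77/123) × 1.05 = 539/820.
Target odds = 0.995/0.005 = 199.
Need 2.5ⁿ ≥ 199 ÷ (539/820) = 163180/539.
2.5⁶ = 244.140625 falls short of 163180/539 but 2.5⁷ = 610.3515625 reaches it, so n = 7.

7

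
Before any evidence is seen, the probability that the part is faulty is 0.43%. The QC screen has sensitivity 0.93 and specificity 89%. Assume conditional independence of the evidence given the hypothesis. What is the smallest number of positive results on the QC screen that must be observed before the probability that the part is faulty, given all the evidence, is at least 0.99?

Prior odds: 0.0043 ÷ 0.9957 = 43/9957.
False-positive rate = 1 − 0.89 = 0.11; likelihood ratio of a positive = 0.93/0.11 = 93/11.
Target odds: 0.99 ÷ 0.01 = 99.
Require (93/11)ⁿ ≥ 99 ÷ (43/9957) = 985743/43.
(93/11)⁴ = 74805201/14641 falls short of 985743/43 but (93/11)⁵ ≈43196.8 reaches it, so n = 5.

5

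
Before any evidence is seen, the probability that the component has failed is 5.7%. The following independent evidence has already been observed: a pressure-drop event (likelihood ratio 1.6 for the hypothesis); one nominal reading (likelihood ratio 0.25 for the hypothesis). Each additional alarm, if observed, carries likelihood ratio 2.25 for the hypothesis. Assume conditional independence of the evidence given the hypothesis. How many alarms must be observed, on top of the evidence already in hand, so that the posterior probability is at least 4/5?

7

Prior odds = 0.057/0.943 = 57/943.
Combined Bayes factor of the evidence already in hand = 1.6 × 0.25 = 0.4.
Odds after that evidence = (57/943) × 0.4 = 114/4715.
Target odds = 0.8/0.2 = 4.
Need 2.25ⁿ ≥ 4 ÷ (114/4715) = 9430/57.
2.25⁶ = 531441/4096 falls short of 9430/57 but 2.25⁷ = 4782969/16384 reaches it, so n = 7.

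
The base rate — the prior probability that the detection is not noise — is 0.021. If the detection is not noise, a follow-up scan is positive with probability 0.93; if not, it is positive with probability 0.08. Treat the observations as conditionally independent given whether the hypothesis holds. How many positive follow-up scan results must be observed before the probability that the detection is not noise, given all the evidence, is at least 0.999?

5

Prior odds = 0.021/0.979 = 21/979.
Likelihood ratio of a positive = 0.93/0.08 = 11.625.
Target posterior odds = 0.999/0.001 = 999.
Need (21/979) × 11.625ⁿ ≥ 999, i.e. 11.625ⁿ ≥ 326007/7.
11.625⁴ = 74805201/4096 falls short of 326007/7 but 11.625⁵ ≈212307 reaches it, so n = 5.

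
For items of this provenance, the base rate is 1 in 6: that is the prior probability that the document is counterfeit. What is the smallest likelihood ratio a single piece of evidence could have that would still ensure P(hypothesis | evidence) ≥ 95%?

Prior odds = (1/6)/(5/6) = 0.2.
Target odds = 0.95/0.05 = 19.
Required Bayes factor = 19 ÷ 0.2 = 95.

95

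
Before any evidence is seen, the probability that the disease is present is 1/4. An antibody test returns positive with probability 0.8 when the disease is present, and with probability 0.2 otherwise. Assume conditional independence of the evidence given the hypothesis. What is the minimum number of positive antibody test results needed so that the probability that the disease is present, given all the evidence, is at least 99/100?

5

Prior odds: 0.25 ÷ 0.75 = 1/3.
Likelihood ratio of a positive result = 0.8/0.2 = 4.
Target odds: 0.99 ÷ 0.01 = 99.
Require 4ⁿ ≥ 99 ÷ (1/3) = 297.
4⁴ = 256 falls short of 297 but 4⁵ = 1024 reaches it, so n = 5.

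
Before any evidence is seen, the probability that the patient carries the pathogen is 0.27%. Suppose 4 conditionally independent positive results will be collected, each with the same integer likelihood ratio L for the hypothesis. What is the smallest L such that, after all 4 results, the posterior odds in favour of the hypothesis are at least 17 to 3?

Prior odds = 0.0027/0.9973 = 27/9973.
Target odds = 17/3.
Need L⁴ ≥ 17/3 ÷ (27/9973) = 169541/81.
6⁴ = 1296 < 169541/81 ≤ 2401 = 7⁴, so L = 7.

7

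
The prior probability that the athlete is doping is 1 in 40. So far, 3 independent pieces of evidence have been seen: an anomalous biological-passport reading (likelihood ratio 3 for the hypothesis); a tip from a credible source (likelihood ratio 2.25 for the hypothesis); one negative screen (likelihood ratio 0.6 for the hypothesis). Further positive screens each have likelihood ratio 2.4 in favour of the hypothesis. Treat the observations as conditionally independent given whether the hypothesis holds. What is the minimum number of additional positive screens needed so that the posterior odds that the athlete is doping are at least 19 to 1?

6

Prior odds = 0.025/0.975 = 1/39.
Combined Bayes factor of the evidence already in hand = 3 × 2.25 × 0.6 = 4.05.
Odds after that evidence = (1/39) × 4.05 = 27/260.
Target odds = 19.
Need 2.4ⁿ ≥ 19 ÷ (27/260) = 4940/27.
2.4⁵ = 79.62624 falls short of 4940/27 but 2.4⁶ = 2985984/15625 reaches it, so n = 6.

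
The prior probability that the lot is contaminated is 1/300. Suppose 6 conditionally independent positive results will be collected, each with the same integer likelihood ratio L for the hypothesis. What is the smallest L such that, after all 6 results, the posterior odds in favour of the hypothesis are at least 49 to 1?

5

Prior odds = (1/300)/(299/300) = 1/299.
Target odds = 49.
Need L⁶ ≥ 49 ÷ (1/299) = 14651.
4⁶ = 4096 < 14651 ≤ 15625 = 5⁶, so L = 5.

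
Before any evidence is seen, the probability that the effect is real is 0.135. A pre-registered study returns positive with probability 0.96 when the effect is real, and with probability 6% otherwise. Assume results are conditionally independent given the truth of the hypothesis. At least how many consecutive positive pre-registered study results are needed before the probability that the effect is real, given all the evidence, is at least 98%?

Prior odds = 0.135/0.865 = 27/173.
Likelihood ratio of a positive result = 0.96/0.06 = 16.
Target posterior odds = 0.98/0.02 = 49.
Need (27/173) × 16ⁿ ≥ 49, i.e. 16ⁿ ≥ 8477/27.
16² = 256 falls short of 8477/27 but 16³ = 4096 reaches it, so n = 3.

3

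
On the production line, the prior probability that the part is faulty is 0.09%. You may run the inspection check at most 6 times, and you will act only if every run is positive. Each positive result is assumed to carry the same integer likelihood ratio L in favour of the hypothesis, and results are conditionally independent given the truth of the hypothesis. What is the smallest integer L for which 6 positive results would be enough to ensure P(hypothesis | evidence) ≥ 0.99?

Prior odds = 0.0009/0.9991 = 9/9991.
Target odds = 0.99/0.01 = 99.
Need L⁶ ≥ 99 ÷ (9/9991) = 109901.
6⁶ = 46656 < 109901 ≤ 117649 = 7⁶, so L = 7.

7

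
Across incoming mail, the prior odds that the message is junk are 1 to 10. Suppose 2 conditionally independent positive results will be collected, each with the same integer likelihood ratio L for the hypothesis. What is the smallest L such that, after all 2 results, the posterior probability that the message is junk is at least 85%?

8

Prior odds = 0.1.
Target odds = 0.85/0.15 = 17/3.
Need L² ≥ 17/3 ÷ 0.1 = 170/3.
7² = 49 < 170/3 ≤ 64 = 8², so L = 8.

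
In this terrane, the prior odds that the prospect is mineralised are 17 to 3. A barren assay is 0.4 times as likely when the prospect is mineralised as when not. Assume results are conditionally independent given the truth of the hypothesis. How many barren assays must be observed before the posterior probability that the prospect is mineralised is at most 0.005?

Prior odds = 17/3.
Likelihood ratio per barren assay = 0.4.
Target posterior odds = 0.005/0.995 = 1/199.
Require 0.4ⁿ ≤ 1/199 ÷ (17/3) = 3/3383.
0.4⁷ = 128/78125 is still above 3/3383 but 0.4⁸ = 256/390625 is at or below it, so n = 8.

8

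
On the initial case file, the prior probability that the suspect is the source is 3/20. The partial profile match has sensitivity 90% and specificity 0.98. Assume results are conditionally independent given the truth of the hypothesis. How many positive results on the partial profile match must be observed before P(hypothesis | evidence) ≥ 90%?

2

Prior odds = 0.15/0.85 = 3/17.
False-positive rate = 1 − 0.98 = 0.02; likelihood ratio of a positive = 0.9/0.02 = 45.
Target posterior odds = 0.9/0.1 = 9.
Require 45ⁿ ≥ 9 ÷ (3/17) = 51.
45¹ = 45 falls short of 51 but 45² = 2025 reaches it, so n = 2.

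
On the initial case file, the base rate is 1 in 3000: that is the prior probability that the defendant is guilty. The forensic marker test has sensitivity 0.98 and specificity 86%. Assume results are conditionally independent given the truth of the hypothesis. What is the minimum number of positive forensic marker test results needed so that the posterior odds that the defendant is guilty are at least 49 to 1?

7

Prior odds: (1/3000) ÷ (2999/3000) = 1/2999.
False-positive rate = 1 − 0.86 = 0.14; likelihood ratio of a positive = 0.98/0.14 = 7.
Target odds = 49.
Need (1/2999) × 7ⁿ ≥ 49, i.e. 7ⁿ ≥ 146951.
7⁶ = 117649 falls short of 146951 but 7⁷ = 823543 reaches it, so n = 7.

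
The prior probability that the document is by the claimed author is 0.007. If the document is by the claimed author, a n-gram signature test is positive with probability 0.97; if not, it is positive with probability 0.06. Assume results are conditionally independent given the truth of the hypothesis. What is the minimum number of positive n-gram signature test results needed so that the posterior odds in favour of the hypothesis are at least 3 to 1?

Prior odds = 0.007/0.993 = 7/993.
Likelihood ratio of a positive = 0.97/0.06 = 97/6.
Target odds = 3.
Require (97/6)ⁿ ≥ 3 ÷ (7/993) = 2979/7.
(97/6)² = 9409/36 falls short of 2979/7 but (97/6)³ = 912673/216 reaches it, so n = 3.

3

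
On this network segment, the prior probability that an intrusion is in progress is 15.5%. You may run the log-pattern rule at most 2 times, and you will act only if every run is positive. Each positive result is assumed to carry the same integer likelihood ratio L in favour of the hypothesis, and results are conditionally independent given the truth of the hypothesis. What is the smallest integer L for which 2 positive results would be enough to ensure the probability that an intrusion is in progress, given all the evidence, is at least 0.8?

Prior odds = 0.155/0.845 = 31/169.
Target odds = 0.8/0.2 = 4.
Need L² ≥ 4 ÷ (31/169) = 676/31.
4² = 16 < 676/31 ≤ 25 = 5², so L = 5.

5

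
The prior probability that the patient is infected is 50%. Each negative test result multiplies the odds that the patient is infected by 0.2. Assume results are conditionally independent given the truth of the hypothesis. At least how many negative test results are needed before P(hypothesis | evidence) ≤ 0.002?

Prior odds = 0.5/0.5 = 1.
Likelihood ratio per negative test result = 0.2.
Target odds: 0.002 ÷ 0.998 = 1/499.
Need 1 × 0.2ⁿ ≤ 1/499, i.e. 0.2ⁿ ≤ 1/499.
0.2³ = 0.008 is still above 1/499 but 0.2⁴ = 0.0016 is at or below it, so n = 4.

4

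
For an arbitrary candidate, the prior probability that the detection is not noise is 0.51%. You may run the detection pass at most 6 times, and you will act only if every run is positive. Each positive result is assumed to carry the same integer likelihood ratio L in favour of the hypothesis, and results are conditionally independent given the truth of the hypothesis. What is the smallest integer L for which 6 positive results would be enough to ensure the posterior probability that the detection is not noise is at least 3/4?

3

Prior odds = 0.0051/0.9949 = 51/9949.
Target odds = 0.75/0.25 = 3.
Need L⁶ ≥ 3 ÷ (51/9949) = 9949/17.
2⁶ = 64 < 9949/17 ≤ 729 = 3⁶, so L = 3.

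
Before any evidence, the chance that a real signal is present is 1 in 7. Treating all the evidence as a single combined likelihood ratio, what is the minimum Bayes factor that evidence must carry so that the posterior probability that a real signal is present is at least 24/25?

Prior odds = (1/7)/(6/7) = 1/6.
Target odds = 0.96/0.04 = 24.
Required Bayes factor = 24 ÷ (1/6) = 144.

144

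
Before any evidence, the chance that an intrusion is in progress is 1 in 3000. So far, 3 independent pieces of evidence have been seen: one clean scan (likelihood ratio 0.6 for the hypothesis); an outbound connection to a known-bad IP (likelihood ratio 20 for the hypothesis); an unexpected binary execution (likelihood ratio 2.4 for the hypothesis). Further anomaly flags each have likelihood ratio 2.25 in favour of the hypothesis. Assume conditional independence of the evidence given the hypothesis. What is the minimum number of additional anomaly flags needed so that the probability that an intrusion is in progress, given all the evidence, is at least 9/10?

9

Prior odds = (1/3000)/(2999/3000) = 1/2999.
Combined Bayes factor of the evidence already in hand = 0.6 × 20 × 2.4 = 28.8.
Odds after that evidence = (1/2999) × 28.8 = 144/14995.
Target odds = 0.9/0.1 = 9.
Need 2.25ⁿ ≥ 9 ÷ (144/14995) = 937.1875.
2.25⁸ = 43046721/65536 falls short of 937.1875 but 2.25⁹ = 387420489/262144 reaches it, so n = 9.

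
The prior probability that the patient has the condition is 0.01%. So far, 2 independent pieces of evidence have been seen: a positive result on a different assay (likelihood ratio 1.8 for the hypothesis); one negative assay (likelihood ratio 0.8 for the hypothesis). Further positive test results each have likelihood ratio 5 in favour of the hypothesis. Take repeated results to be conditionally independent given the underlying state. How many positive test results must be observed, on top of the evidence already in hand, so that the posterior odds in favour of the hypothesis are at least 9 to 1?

7

Prior odds = 0.0001/0.9999 = 1/9999.
Combined Bayes factor of the evidence already in hand = 1.8 × 0.8 = 1.44.
Odds after that evidence = (1/9999) × 1.44 = 4/27775.
Target odds = 9.
Need 5ⁿ ≥ 9 ÷ (4/27775) = 62493.75.
5⁶ = 15625 falls short of 62493.75 but 5⁷ = 78125 reaches it, so n = 7.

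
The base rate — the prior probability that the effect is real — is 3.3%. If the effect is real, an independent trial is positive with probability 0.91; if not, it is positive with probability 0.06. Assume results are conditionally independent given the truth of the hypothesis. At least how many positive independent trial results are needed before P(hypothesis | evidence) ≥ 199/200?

Prior odds: 0.033 ÷ 0.967 = 33/967.
Likelihood ratio of a positive = 0.91/0.06 = 91/6.
Target odds: 0.995 ÷ 0.005 = 199.
Need (33/967) × (91/6)ⁿ ≥ 199, i.e. (91/6)ⁿ ≥ 192433/33.
(91/6)³ = 753571/216 falls short of 192433/33 but (91/6)⁴ = 68574961/1296 reaches it, so n = 4.

4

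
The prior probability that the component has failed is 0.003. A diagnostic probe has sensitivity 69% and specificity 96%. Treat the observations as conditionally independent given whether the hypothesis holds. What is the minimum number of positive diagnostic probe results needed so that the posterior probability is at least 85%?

Prior odds = 0.003/0.997 = 3/997.
False-positive rate = 1 − 0.96 = 0.04; likelihood ratio of a positive = 0.69/0.04 = 17.25.
Target posterior odds = 0.85/0.15 = 17/3.
Require 17.25ⁿ ≥ 17/3 ÷ (3/997) = 16949/9.
17.25² = 297.5625 falls short of 16949/9 but 17.25³ = 5132.953125 reaches it, so n = 3.

3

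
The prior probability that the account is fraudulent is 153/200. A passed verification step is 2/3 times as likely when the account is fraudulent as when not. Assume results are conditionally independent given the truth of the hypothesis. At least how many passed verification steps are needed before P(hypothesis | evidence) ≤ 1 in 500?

19

Prior odds: 0.765 ÷ 0.235 = 153/47.
Likelihood ratio per passed verification step = 2/3.
Target odds: 0.002 ÷ 0.998 = 1/499.
Need (153/47) × (2/3)ⁿ ≤ 1/499, i.e. (2/3)ⁿ ≤ 47/76347.
(2/3)¹⁸ = 262144/387420489 is still above 47/76347 but (2/3)¹⁹ ≈0.000451093 is at or below it, so n = 19.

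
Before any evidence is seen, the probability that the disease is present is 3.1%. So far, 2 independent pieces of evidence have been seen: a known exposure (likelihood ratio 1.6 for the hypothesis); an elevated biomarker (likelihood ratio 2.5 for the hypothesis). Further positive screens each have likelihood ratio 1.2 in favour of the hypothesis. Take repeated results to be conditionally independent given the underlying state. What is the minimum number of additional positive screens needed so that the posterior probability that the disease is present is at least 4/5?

Prior odds = 0.031/0.969 = 31/969.
Combined Bayes factor of the evidence already in hand = 1.6 × 2.5 = 4.
Odds after that evidence = (31/969) × 4 = 124/969.
Target odds = 0.8/0.2 = 4.
Need 1.2ⁿ ≥ 4 ÷ (124/969) = 969/31.
1.2¹⁸ ≈26.6233 falls short of 969/31 but 1.2¹⁹ ≈31.948 reaches it, so n = 19.

19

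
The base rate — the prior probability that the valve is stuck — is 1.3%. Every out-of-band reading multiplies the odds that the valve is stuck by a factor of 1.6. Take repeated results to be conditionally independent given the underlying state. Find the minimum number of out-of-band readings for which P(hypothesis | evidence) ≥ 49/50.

18

Prior odds: 0.013 ÷ 0.987 = 13/987.
Likelihood ratio per out-of-band reading = 1.6.
Target odds: 0.98 ÷ 0.02 = 49.
Need (13/987) × 1.6ⁿ ≥ 49, i.e. 1.6ⁿ ≥ 48363/13.
1.6¹⁷ ≈2951.48 falls short of 48363/13 but 1.6¹⁸ ≈4722.37 reaches it, so n = 18.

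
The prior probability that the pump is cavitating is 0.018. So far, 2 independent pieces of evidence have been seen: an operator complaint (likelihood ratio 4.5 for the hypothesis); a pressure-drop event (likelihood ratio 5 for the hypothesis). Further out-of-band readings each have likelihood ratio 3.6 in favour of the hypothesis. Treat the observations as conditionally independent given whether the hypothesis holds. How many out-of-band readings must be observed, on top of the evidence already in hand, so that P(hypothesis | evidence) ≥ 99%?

5

Prior odds = 0.018/0.982 = 9/491.
Combined Bayes factor of the evidence already in hand = 4.5 × 5 = 22.5.
Odds after that evidence = (9/491) × 22.5 = 405/982.
Target odds = 0.99/0.01 = 99.
Need 3.6ⁿ ≥ 99 ÷ (405/982) = 10802/45.
3.6⁴ = 167.9616 falls short of 10802/45 but 3.6⁵ = 604.66176 reaches it, so n = 5.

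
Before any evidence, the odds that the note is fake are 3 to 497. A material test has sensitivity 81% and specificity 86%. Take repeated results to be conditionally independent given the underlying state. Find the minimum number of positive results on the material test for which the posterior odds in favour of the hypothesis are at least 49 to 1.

Prior odds = 3/497.
False-positive rate = 1 − 0.86 = 0.14; likelihood ratio of a positive = 0.81/0.14 = 81/14.
Target odds = 49.
Need (3/497) × (81/14)ⁿ ≥ 49, i.e. (81/14)ⁿ ≥ 24353/3.
(81/14)⁵ ≈6483.13 falls short of 24353/3 but (81/14)⁶ ≈37509.6 reaches it, so n = 6.

6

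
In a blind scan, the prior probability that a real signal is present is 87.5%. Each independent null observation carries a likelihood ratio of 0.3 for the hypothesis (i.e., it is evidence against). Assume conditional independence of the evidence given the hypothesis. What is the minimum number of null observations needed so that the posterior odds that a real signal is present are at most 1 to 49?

Prior odds: 0.875 ÷ 0.125 = 7.
Likelihood ratio per null observation = 0.3.
Target odds = 1/49.
Require 0.3ⁿ ≤ 1/49 ÷ 7 = 1/343.
0.3⁴ = 0.0081 is still above 1/343 but 0.3⁵ = 243/100000 is at or below it, so n = 5.

5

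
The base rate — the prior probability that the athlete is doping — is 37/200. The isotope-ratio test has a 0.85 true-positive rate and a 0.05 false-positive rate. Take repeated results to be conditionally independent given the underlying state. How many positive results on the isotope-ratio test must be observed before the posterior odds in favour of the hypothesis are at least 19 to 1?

Prior odds = 0.185/0.815 = 37/163.
Likelihood ratio of a positive result = 0.85/0.05 = 17.
Target odds = 19.
Require 17ⁿ ≥ 19 ÷ (37/163) = 3097/37.
17¹ = 17 falls short of 3097/37 but 17² = 289 reaches it, so n = 2.

2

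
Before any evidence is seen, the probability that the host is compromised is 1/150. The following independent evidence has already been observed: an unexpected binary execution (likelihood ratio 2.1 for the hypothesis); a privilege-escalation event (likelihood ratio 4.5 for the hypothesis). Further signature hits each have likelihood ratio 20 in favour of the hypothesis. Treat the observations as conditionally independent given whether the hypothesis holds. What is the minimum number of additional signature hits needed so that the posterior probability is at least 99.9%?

Prior odds = (1/150)/(149/150) = 1/149.
Combined Bayes factor of the evidence already in hand = 2.1 × 4.5 = 9.45.
Odds after that evidence = (1/149) × 9.45 = 189/2980.
Target odds = 0.999/0.001 = 999.
Need 20ⁿ ≥ 999 ÷ (189/2980) = 110260/7.
20³ = 8000 falls short of 110260/7 but 20⁴ = 160000 reaches it, so n = 4.

4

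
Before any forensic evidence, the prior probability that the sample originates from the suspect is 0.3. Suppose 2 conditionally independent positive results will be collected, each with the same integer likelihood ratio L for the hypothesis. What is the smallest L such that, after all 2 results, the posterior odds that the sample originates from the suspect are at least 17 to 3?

Prior odds = 0.3/0.7 = 3/7.
Target odds = 17/3.
Need L² ≥ 17/3 ÷ (3/7) = 119/9.
3² = 9 < 119/9 ≤ 16 = 4², so L = 4.

4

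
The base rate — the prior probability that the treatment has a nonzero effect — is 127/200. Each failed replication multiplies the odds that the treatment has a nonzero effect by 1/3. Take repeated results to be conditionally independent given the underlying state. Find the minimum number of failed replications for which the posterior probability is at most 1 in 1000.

Prior odds: 0.635 ÷ 0.365 = 127/73.
Likelihood ratio per failed replication = 1/3.
Target odds: 0.001 ÷ 0.999 = 1/999.
Require (1/3)ⁿ ≤ 1/999 ÷ (127/73) = 73/126873.
(1/3)⁶ = 1/729 is still above 73/126873 but (1/3)⁷ = 1/2187 is at or below it, so n = 7.

7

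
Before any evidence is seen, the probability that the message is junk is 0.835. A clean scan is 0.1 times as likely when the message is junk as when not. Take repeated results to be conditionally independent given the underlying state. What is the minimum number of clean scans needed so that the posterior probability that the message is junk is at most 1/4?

2

Prior odds = 0.835/0.165 = 167/33.
Likelihood ratio per clean scan = 0.1.
Target odds: 0.25 ÷ 0.75 = 1/3.
Need (167/33) × 0.1ⁿ ≤ 1/3, i.e. 0.1ⁿ ≤ 11/167.
0.1¹ = 0.1 is still above 11/167 but 0.1² = 0.01 is at or below it, so n = 2.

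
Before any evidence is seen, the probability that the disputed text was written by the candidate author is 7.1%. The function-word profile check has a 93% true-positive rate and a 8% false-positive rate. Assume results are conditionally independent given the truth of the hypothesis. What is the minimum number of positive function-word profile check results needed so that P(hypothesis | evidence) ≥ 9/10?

Prior odds: 0.071 ÷ 0.929 = 71/929.
Likelihood ratio of a positive result = 0.93/0.08 = 11.625.
Target odds: 0.9 ÷ 0.1 = 9.
Require 11.625ⁿ ≥ 9 ÷ (71/929) = 8361/71.
11.625¹ = 11.625 falls short of 8361/71 but 11.625² = 135.140625 reaches it, so n = 2.

2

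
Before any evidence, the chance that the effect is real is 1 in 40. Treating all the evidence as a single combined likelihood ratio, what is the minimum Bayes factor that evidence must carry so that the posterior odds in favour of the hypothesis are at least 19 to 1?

741

Prior odds = 0.025/0.975 = 1/39.
Target odds = 19.
Required Bayes factor = 19 ÷ (1/39) = 741.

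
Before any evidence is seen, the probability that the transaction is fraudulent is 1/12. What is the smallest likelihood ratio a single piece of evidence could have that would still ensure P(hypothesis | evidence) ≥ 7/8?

77

Prior odds = (1/12)/(11/12) = 1/11.
Target odds = 0.875/0.125 = 7.
Required Bayes factor = 7 ÷ (1/11) = 77.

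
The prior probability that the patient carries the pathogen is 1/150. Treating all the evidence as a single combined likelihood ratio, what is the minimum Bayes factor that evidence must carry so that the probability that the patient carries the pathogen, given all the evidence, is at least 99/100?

14751

Prior odds = (1/150)/(149/150) = 1/149.
Target odds = 0.99/0.01 = 99.
Required Bayes factor = 99 ÷ (1/149) = 14751.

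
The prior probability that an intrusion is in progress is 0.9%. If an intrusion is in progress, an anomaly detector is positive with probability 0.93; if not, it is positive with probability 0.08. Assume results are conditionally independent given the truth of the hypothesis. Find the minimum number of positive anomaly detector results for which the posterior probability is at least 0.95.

Prior odds: 0.009 ÷ 0.991 = 9/991.
Likelihood ratio of a positive = 0.93/0.08 = 11.625.
Target odds: 0.95 ÷ 0.05 = 19.
Need (9/991) × 11.625ⁿ ≥ 19, i.e. 11.625ⁿ ≥ 18829/9.
11.625³ = 804357/512 falls short of 18829/9 but 11.625⁴ = 74805201/4096 reaches it, so n = 4.

4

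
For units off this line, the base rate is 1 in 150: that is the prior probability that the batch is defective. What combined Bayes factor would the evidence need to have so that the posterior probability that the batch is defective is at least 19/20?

Prior odds = (1/150)/(149/150) = 1/149.
Target odds = 0.95/0.05 = 19.
Required Bayes factor = 19 ÷ (1/149) = 2831.

2831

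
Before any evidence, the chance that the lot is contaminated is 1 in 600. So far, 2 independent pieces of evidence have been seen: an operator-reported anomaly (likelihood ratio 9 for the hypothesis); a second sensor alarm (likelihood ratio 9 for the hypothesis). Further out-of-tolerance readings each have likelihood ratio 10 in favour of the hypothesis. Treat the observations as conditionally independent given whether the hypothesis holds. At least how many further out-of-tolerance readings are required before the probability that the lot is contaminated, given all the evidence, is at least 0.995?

4

Prior odds = (1/600)/(599/600) = 1/599.
Combined Bayes factor of the evidence already in hand = 9 × 9 = 81.
Odds after that evidence = (1/599) × 81 = 81/599.
Target odds = 0.995/0.005 = 199.
Need 10ⁿ ≥ 199 ÷ (81/599) = 119201/81.
10³ = 1000 falls short of 119201/81 but 10⁴ = 10000 reaches it, so n = 4.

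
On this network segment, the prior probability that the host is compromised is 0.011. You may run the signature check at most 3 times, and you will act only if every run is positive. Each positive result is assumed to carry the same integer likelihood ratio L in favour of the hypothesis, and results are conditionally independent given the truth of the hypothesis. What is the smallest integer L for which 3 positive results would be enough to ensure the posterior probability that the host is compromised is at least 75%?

Prior odds = 0.011/0.989 = 11/989.
Target odds = 0.75/0.25 = 3.
Need L³ ≥ 3 ÷ (11/989) = 2967/11.
6³ = 216 < 2967/11 ≤ 343 = 7³, so L = 7.

7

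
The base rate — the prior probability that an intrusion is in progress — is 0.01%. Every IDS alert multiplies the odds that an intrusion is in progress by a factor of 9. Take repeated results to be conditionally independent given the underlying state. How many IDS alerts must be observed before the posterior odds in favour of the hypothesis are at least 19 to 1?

Prior odds = 0.0001/0.9999 = 1/9999.
Likelihood ratio per IDS alert = 9.
Target odds = 19.
Need (1/9999) × 9ⁿ ≥ 19, i.e. 9ⁿ ≥ 189981.
9⁵ = 59049 falls short of 189981 but 9⁶ = 531441 reaches it, so n = 6.

6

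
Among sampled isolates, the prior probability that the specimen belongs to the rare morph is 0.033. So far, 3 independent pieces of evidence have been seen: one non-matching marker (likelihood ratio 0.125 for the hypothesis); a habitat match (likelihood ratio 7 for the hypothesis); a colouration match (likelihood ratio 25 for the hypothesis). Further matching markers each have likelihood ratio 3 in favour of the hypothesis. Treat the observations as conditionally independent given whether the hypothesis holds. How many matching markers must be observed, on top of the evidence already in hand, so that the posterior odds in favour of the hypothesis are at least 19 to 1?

Prior odds = 0.033/0.967 = 33/967.
Combined Bayes factor of the evidence already in hand = 0.125 × 7 × 25 = 21.875.
Odds after that evidence = (33/967) × 21.875 = 5775/7736.
Target odds = 19.
Need 3ⁿ ≥ 19 ÷ (5775/7736) = 146984/5775.
3² = 9 falls short of 146984/5775 but 3³ = 27 reaches it, so n = 3.

3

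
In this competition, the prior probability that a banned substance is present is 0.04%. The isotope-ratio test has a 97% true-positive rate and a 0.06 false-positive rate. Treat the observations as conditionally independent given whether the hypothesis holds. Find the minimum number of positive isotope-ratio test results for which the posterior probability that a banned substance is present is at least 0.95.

4

Prior odds = 0.0004/0.9996 = 1/2499.
Likelihood ratio of a positive result = 0.97/0.06 = 97/6.
Target odds: 0.95 ÷ 0.05 = 19.
Require (97/6)ⁿ ≥ 19 ÷ (1/2499) = 47481.
(97/6)³ = 912673/216 falls short of 47481 but (97/6)⁴ = 88529281/1296 reaches it, so n = 4.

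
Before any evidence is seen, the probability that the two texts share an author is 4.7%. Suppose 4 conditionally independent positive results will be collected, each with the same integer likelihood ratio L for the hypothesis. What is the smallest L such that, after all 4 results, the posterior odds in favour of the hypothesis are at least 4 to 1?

4

Prior odds = 0.047/0.953 = 47/953.
Target odds = 4.
Need L⁴ ≥ 4 ÷ (47/953) = 3812/47.
3⁴ = 81 < 3812/47 ≤ 256 = 4⁴, so L = 4.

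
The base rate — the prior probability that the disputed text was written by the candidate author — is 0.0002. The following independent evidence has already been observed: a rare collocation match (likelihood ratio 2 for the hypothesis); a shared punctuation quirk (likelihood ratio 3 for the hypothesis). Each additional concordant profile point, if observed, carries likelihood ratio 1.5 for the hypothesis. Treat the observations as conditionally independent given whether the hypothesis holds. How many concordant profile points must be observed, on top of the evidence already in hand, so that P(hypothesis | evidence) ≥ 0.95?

Prior odds = 0.0002/0.9998 = 1/4999.
Combined Bayes factor of the evidence already in hand = 2 × 3 = 6.
Odds after that evidence = (1/4999) × 6 = 6/4999.
Target odds = 0.95/0.05 = 19.
Need 1.5ⁿ ≥ 19 ÷ (6/4999) = 94981/6.
1.5²³ ≈11222.7 falls short of 94981/6 but 1.5²⁴ ≈16834.1 reaches it, so n = 24.

24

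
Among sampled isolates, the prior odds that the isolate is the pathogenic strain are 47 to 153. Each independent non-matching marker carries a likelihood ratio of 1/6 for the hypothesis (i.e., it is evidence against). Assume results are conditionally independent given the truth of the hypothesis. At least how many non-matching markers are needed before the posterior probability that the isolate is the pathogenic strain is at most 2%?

2

Prior odds = 47/153.
Likelihood ratio per non-matching marker = 1/6.
Target posterior odds = 0.02/0.98 = 1/49.
Require (1/6)ⁿ ≤ 1/49 ÷ (47/153) = 153/2303.
(1/6)¹ = 1/6 is still above 153/2303 but (1/6)² = 1/36 is at or below it, so n = 2.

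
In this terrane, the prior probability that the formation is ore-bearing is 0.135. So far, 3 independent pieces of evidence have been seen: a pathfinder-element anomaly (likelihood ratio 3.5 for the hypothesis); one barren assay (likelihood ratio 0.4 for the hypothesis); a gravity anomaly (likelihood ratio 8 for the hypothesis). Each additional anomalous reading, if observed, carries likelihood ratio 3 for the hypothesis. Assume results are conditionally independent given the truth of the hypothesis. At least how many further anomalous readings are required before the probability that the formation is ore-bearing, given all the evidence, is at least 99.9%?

6

Prior odds = 0.135/0.865 = 27/173.
Combined Bayes factor of the evidence already in hand = 3.5 × 0.4 × 8 = 11.2.
Odds after that evidence = (27/173) × 11.2 = 1512/865.
Target odds = 0.999/0.001 = 999.
Need 3ⁿ ≥ 999 ÷ (1512/865) = 32005/56.
3⁵ = 243 falls short of 32005/56 but 3⁶ = 729 reaches it, so n = 6.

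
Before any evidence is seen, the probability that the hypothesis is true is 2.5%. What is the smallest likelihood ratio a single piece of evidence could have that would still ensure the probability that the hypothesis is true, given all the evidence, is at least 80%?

156

Prior odds = 0.025/0.975 = 1/39.
Target odds = 0.8/0.2 = 4.
Required Bayes factor = 4 ÷ (1/39) = 156.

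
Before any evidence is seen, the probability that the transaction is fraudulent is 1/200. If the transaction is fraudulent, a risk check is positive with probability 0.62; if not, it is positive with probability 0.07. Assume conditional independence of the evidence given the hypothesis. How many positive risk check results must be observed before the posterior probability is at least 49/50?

Prior odds: 0.005 ÷ 0.995 = 1/199.
Likelihood ratio of a positive = 0.62/0.07 = 62/7.
Target posterior odds = 0.98/0.02 = 49.
Need (1/199) × (62/7)ⁿ ≥ 49, i.e. (62/7)ⁿ ≥ 9751.
(62/7)⁴ = 14776336/2401 falls short of 9751 but (62/7)⁵ = 916132832/16807 reaches it, so n = 5.

5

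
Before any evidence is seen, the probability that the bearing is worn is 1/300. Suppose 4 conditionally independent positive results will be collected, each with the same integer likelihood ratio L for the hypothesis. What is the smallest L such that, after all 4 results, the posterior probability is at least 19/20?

9

Prior odds = (1/300)/(299/300) = 1/299.
Target odds = 0.95/0.05 = 19.
Need L⁴ ≥ 19 ÷ (1/299) = 5681.
8⁴ = 4096 < 5681 ≤ 6561 = 9⁴, so L = 9.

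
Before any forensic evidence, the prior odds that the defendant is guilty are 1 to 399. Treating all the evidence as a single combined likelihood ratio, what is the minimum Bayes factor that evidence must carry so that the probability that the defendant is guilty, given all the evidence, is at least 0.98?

Prior odds = 1/399.
Target odds = 0.98/0.02 = 49.
Required Bayes factor = 49 ÷ (1/399) = 19551.

19551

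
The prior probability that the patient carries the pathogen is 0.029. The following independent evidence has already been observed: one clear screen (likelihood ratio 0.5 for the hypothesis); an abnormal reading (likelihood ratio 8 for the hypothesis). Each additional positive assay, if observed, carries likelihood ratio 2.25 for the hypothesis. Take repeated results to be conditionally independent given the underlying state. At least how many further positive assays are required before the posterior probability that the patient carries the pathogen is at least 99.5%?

10

Prior odds = 0.029/0.971 = 29/971.
Combined Bayes factor of the evidence already in hand = 0.5 × 8 = 4.
Odds after that evidence = (29/971) × 4 = 116/971.
Target odds = 0.995/0.005 = 199.
Need 2.25ⁿ ≥ 199 ÷ (116/971) = 193229/116.
2.25⁹ = 387420489/262144 falls short of 193229/116 but 2.25¹⁰ ≈3325.26 reaches it, so n = 10.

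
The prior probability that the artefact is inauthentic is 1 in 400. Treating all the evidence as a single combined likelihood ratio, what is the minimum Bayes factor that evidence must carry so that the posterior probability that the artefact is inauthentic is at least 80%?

1596

Prior odds = 0.0025/0.9975 = 1/399.
Target odds = 0.8/0.2 = 4.
Required Bayes factor = 4 ÷ (1/399) = 1596.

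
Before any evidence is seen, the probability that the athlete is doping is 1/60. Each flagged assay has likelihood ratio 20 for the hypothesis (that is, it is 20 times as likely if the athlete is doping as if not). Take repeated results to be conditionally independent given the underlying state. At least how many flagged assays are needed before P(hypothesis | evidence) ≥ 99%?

3

Prior odds: (1/60) ÷ (59/60) = 1/59.
Likelihood ratio per flagged assay = 20.
Target odds: 0.99 ÷ 0.01 = 99.
Require 20ⁿ ≥ 99 ÷ (1/59) = 5841.
20² = 400 falls short of 5841 but 20³ = 8000 reaches it, so n = 3.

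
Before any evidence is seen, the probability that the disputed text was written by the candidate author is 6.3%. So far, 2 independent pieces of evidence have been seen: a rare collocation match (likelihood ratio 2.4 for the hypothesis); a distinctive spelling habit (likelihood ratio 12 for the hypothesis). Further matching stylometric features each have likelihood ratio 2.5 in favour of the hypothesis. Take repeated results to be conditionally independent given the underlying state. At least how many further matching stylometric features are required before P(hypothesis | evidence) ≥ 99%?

Prior odds = 0.063/0.937 = 63/937.
Combined Bayes factor of the evidence already in hand = 2.4 × 12 = 28.8.
Odds after that evidence = (63/937) × 28.8 = 9072/4685.
Target odds = 0.99/0.01 = 99.
Need 2.5ⁿ ≥ 99 ÷ (9072/4685) = 51535/1008.
2.5⁴ = 39.0625 falls short of 51535/1008 but 2.5⁵ = 97.65625 reaches it, so n = 5.

5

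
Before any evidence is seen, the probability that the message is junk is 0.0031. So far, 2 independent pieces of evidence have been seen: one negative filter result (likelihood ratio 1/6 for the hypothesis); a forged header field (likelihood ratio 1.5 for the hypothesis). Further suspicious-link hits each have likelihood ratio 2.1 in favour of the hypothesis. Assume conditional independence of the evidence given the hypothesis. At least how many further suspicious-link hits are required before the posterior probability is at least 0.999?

19

Prior odds = 0.0031/0.9969 = 31/9969.
Combined Bayes factor of the evidence already in hand = (1/6) × 1.5 = 0.25.
Odds after that evidence = (31/9969) × 0.25 = 31/39876.
Target odds = 0.999/0.001 = 999.
Need 2.1ⁿ ≥ 999 ÷ (31/39876) = 39836124/31.
2.1¹⁸ ≈630881 falls short of 39836124/31 but 2.1¹⁹ ≈1.32485e+06 reaches it, so n = 19.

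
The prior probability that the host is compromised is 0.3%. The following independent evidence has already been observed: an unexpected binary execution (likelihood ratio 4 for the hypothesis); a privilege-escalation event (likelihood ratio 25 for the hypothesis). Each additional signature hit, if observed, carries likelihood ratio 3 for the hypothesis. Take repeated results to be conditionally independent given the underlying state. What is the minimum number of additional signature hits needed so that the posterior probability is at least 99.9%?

Prior odds = 0.003/0.997 = 3/997.
Combined Bayes factor of the evidence already in hand = 4 × 25 = 100.
Odds after that evidence = (3/997) × 100 = 300/997.
Target odds = 0.999/0.001 = 999.
Need 3ⁿ ≥ 999 ÷ (300/997) = 3320.01.
3⁷ = 2187 falls short of 3320.01 but 3⁸ = 6561 reaches it, so n = 8.

8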